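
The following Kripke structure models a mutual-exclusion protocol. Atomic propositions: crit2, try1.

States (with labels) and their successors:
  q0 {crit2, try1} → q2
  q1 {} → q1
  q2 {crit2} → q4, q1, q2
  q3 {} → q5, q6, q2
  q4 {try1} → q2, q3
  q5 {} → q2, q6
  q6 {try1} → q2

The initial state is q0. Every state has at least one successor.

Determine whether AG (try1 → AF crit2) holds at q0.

Holds

States satisfying try1 → AF crit2: {q0, q1, q2, q3, q4, q5, q6}.
States satisfying AG (try1 → AF crit2): {q0, q1, q2, q3, q4, q5, q6}.
Every state reachable from q0 satisfies try1 → AF crit2.
q0 ∈ Sat(AG (try1 → AF crit2)).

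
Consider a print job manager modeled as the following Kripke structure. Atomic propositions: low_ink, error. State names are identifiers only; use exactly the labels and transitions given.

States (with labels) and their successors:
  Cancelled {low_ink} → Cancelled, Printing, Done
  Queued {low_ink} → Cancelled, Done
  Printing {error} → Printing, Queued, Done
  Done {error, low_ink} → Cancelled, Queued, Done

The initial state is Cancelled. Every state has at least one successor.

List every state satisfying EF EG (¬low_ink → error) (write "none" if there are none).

States satisfying EG (¬low_ink → error): {Cancelled, Queued, Printing, Done}.
States satisfying EF EG (¬low_ink → error): {Cancelled, Queued, Printing, Done}.

{Cancelled, Queued, Printing, Done}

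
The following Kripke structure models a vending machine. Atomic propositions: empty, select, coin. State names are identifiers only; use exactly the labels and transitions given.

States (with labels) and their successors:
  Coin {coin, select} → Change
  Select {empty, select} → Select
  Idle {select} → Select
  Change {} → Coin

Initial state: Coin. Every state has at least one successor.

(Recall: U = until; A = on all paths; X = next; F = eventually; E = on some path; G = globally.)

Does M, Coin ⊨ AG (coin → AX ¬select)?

Satisfied

States satisfying coin → AX ¬select: {Coin, Select, Idle, Change}.
States satisfying AG (coin → AX ¬select): {Coin, Select, Idle, Change}.
Every state reachable from Coin satisfies coin → AX ¬select.
Coin ∈ Sat(AG (coin → AX ¬select)).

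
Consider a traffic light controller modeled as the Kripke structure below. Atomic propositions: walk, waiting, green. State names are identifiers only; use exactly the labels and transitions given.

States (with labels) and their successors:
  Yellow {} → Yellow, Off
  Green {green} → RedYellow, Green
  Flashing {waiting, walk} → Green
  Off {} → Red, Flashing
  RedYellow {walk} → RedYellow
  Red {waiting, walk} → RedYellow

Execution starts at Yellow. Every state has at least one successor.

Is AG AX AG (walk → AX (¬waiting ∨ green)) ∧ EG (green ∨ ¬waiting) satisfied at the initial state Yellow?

Yes

States satisfying AX AG (walk → AX (¬waiting ∨ green)): {Yellow, Green, Flashing, Off, RedYellow, Red}.
States satisfying AG AX AG (walk → AX (¬waiting ∨ green)): {Yellow, Green, Flashing, Off, RedYellow, Red}.
States satisfying green ∨ ¬waiting: {Yellow, Green, Off, RedYellow}.
States satisfying EG (green ∨ ¬waiting): {Yellow, Green, RedYellow}.
States satisfying AG AX AG (walk → AX (¬waiting ∨ green)) ∧ EG (green ∨ ¬waiting): {Yellow, Green, RedYellow}.
Yellow ∈ Sat(AG AX AG (walk → AX (¬waiting ∨ green)) ∧ EG (green ∨ ¬waiting)).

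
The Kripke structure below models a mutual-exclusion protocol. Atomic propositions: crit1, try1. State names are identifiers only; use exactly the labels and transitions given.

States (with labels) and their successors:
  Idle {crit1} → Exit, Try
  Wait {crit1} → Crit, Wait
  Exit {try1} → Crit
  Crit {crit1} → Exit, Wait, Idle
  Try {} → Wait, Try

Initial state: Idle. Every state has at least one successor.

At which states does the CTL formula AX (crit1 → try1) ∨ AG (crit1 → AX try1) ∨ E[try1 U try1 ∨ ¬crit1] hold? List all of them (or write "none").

{Idle, Exit, Try}

States satisfying crit1 → try1: {Exit, Try}.
States satisfying AX (crit1 → try1): {Idle}.
States satisfying crit1 → AX try1: {Exit, Try}.
States satisfying AG (crit1 → AX try1): ∅.
States satisfying try1: {Exit}.
States satisfying try1 ∨ ¬crit1: {Exit, Try}.
States satisfying E[try1 U try1 ∨ ¬crit1]: {Exit, Try}.
States satisfying AG (crit1 → AX try1) ∨ E[try1 U try1 ∨ ¬crit1]: {Exit, Try}.
States satisfying AX (crit1 → try1) ∨ AG (crit1 → AX try1) ∨ E[try1 U try1 ∨ ¬crit1]: {Idle, Exit, Try}.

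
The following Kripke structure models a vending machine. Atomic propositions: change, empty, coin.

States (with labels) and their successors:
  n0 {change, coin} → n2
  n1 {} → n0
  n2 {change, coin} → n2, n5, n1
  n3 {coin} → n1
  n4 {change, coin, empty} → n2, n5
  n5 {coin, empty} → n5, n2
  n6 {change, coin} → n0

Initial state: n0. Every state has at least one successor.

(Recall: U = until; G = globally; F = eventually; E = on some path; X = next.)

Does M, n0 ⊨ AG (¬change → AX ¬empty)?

Violated

States satisfying ¬change → AX ¬empty: {n0, n1, n2, n3, n4, n6}.
States satisfying AG (¬change → AX ¬empty): ∅.
n5 is reachable from n0 and violates ¬change → AX ¬empty, so AG fails at n0.
n0 ∉ Sat(AG (¬change → AX ¬empty)).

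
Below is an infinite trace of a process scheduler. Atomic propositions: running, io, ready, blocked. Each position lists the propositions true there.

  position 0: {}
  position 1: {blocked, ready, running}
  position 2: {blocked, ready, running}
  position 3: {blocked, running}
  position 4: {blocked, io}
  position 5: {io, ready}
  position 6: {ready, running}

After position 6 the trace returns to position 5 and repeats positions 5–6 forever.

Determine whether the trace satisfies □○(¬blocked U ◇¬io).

○(¬blocked U ◇¬io) holds at every position 0..6, and those are all positions ever visited, so □○(¬blocked U ◇¬io) holds.

Satisfied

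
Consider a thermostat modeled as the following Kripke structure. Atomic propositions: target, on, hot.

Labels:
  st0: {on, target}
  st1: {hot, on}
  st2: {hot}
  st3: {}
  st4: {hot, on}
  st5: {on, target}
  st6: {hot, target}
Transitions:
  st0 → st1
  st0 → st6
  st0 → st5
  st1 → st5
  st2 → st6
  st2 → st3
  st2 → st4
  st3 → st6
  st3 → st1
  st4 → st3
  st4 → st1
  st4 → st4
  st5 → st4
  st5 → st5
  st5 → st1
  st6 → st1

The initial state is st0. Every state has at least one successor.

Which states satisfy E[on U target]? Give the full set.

States satisfying on: {st0, st1, st4, st5}.
States satisfying target: {st0, st5, st6}.
States satisfying E[on U target]: {st0, st1, st4, st5, st6}.

{st0, st1, st4, st5, st6}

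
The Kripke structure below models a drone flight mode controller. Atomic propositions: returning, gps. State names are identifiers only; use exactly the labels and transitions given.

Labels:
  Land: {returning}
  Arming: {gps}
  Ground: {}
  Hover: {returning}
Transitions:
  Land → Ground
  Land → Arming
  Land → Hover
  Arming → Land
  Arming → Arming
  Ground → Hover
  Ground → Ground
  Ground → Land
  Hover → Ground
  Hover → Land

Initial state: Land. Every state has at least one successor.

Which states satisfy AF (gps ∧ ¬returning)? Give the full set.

{Arming}

States satisfying gps ∧ ¬returning: {Arming}.
States satisfying AF (gps ∧ ¬returning): {Arming}.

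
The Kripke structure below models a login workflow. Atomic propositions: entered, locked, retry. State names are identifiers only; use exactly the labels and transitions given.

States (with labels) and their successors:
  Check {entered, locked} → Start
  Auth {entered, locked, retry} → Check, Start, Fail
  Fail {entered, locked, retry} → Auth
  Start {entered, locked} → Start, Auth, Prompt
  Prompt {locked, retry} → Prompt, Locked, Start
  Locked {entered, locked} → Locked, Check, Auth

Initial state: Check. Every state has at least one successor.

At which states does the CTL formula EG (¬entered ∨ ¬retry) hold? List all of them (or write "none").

States satisfying ¬entered ∨ ¬retry: {Check, Start, Prompt, Locked}.
States satisfying EG (¬entered ∨ ¬retry): {Check, Start, Prompt, Locked}.

{Check, Start, Prompt, Locked}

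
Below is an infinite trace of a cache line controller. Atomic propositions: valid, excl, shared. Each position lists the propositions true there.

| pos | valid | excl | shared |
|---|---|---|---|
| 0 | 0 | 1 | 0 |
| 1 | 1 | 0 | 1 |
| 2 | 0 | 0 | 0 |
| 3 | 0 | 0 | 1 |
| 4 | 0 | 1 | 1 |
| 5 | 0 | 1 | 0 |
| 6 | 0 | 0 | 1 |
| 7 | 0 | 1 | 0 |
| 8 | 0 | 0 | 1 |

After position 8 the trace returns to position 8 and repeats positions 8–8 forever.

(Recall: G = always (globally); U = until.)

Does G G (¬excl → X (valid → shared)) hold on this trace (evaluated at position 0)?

G (¬excl → X (valid → shared)) holds at every position 0..8, and those are all positions ever visited, so G G (¬excl → X (valid → shared)) holds.

Yes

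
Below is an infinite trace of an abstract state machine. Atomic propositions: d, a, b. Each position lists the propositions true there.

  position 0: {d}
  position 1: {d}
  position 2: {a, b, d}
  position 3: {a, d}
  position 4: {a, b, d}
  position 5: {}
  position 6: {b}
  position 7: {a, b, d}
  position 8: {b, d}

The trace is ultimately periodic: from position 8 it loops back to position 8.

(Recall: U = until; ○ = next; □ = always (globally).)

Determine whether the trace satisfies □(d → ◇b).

d → ◇b holds at every position 0..8, and those are all positions ever visited, so □(d → ◇b) holds.
Positions where d holds: 0, 1, 2, 3, 4, 7, 8.
Check ◇b at each: 0→ok, 1→ok, 2→ok, 3→ok, 4→ok, 7→ok, 8→ok.

Holds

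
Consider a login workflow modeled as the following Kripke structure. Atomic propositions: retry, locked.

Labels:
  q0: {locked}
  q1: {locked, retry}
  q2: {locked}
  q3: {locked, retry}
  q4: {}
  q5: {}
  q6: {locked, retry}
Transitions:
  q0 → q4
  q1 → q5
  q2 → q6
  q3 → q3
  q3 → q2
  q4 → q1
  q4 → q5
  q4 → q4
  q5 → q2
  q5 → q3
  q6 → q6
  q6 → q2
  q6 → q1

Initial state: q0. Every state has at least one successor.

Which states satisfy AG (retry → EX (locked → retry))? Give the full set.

States satisfying retry → EX (locked → retry): {q0, q1, q2, q3, q4, q5, q6}.
States satisfying AG (retry → EX (locked → retry)): {q0, q1, q2, q3, q4, q5, q6}.

{q0, q1, q2, q3, q4, q5, q6}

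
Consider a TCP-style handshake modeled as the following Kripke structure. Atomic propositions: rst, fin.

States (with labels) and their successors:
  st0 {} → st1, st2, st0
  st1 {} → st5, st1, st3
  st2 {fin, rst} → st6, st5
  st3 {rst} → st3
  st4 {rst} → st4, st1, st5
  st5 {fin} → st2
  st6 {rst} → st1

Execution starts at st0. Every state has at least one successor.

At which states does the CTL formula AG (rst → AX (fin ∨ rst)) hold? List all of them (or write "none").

{st3}

States satisfying rst → AX (fin ∨ rst): {st0, st1, st2, st3, st5}.
States satisfying AG (rst → AX (fin ∨ rst)): {st3}.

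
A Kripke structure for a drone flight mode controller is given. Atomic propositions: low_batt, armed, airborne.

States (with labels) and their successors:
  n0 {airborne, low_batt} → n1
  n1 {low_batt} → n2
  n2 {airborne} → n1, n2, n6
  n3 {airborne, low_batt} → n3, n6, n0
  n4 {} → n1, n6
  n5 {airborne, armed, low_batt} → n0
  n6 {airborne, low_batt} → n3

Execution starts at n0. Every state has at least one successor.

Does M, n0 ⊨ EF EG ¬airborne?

States satisfying EG ¬airborne: ∅.
States satisfying EF EG ¬airborne: ∅.
No suitable path/successor from n0 witnesses the formula.
n0 ∉ Sat(EF EG ¬airborne).

Violated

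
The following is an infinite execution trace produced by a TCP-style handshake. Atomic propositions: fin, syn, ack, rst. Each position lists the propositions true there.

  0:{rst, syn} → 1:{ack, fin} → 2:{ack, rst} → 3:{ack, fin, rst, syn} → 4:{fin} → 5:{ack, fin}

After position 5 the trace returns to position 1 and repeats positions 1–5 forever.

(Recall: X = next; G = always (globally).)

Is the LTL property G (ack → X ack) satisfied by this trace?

Violated

ack → X ack must hold at every position from 0 onward. It fails at position 3, so G (ack → X ack) is false.
Positions where ack holds: 1, 2, 3, 5.
Check X ack at each: 1→ok, 2→ok, 3→fails, 5→ok.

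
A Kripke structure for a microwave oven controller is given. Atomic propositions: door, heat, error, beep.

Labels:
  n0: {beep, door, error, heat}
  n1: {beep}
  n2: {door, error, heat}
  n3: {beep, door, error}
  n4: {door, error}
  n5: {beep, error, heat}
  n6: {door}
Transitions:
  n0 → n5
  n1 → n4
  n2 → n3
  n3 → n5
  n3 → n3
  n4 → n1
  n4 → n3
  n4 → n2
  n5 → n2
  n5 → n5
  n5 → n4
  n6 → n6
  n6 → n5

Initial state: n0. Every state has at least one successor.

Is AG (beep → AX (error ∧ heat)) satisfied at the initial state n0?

No

States satisfying beep → AX (error ∧ heat): {n0, n2, n4, n6}.
States satisfying AG (beep → AX (error ∧ heat)): ∅.
n1 is reachable from n0 and violates beep → AX (error ∧ heat), so AG fails at n0.
n0 ∉ Sat(AG (beep → AX (error ∧ heat))).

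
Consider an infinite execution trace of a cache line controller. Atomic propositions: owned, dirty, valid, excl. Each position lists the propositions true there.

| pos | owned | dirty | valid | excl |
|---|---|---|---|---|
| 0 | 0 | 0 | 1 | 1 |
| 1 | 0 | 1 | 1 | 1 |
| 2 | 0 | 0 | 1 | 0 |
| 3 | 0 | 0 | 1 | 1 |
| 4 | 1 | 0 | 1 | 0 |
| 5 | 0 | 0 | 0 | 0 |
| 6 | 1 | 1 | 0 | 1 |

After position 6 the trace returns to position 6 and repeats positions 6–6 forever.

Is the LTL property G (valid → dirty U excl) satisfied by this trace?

No

valid → dirty U excl must hold at every position from 0 onward. It fails at position 2, so G (valid → dirty U excl) is false.
Positions where valid holds: 0, 1, 2, 3, 4.
Check dirty U excl at each: 0→ok, 1→ok, 2→fails, 3→ok, 4→fails.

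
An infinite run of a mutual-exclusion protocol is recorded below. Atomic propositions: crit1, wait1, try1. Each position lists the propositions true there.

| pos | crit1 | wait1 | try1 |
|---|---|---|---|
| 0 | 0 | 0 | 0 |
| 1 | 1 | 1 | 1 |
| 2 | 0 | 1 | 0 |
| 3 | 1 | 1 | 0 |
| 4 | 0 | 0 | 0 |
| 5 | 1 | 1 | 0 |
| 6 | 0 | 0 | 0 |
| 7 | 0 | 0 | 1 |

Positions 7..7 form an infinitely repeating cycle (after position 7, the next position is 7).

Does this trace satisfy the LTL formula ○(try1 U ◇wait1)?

The position after 0 is 1; try1 U ◇wait1 is true there.

Yes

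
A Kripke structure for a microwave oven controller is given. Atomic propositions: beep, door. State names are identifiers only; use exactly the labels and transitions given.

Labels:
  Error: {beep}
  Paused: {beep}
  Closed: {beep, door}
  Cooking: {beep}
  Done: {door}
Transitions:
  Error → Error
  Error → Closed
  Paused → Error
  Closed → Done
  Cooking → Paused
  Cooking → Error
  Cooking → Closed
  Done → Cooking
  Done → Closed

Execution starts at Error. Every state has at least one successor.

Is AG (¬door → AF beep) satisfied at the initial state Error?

Satisfied

States satisfying ¬door → AF beep: {Error, Paused, Closed, Cooking, Done}.
States satisfying AG (¬door → AF beep): {Error, Paused, Closed, Cooking, Done}.
Every state reachable from Error satisfies ¬door → AF beep.
Error ∈ Sat(AG (¬door → AF beep)).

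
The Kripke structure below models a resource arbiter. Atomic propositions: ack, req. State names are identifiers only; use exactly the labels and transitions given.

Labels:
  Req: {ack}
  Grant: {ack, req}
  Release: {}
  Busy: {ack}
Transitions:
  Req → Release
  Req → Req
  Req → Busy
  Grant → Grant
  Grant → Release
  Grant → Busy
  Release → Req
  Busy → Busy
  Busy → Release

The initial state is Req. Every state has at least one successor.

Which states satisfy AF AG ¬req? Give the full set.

{Req, Release, Busy}

States satisfying AG ¬req: {Req, Release, Busy}.
States satisfying AF AG ¬req: {Req, Release, Busy}.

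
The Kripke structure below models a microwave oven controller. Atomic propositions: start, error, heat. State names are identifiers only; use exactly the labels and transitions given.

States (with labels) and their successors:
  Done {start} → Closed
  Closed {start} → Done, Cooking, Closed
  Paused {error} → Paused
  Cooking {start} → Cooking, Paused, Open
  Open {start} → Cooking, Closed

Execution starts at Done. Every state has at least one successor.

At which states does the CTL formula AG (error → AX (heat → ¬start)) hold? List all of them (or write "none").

{Done, Closed, Paused, Cooking, Open}

States satisfying error → AX (heat → ¬start): {Done, Closed, Paused, Cooking, Open}.
States satisfying AG (error → AX (heat → ¬start)): {Done, Closed, Paused, Cooking, Open}.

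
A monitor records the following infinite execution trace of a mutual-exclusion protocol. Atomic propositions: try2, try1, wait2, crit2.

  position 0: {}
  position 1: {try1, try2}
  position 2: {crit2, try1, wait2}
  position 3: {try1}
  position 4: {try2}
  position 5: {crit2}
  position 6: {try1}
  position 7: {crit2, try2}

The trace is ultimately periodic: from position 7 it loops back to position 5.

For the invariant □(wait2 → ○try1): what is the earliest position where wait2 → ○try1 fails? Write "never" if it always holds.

never

wait2 → ○try1 holds at every position 0..7, and those are all the positions the trace ever visits, so the invariant □(wait2 → ○try1) is never violated.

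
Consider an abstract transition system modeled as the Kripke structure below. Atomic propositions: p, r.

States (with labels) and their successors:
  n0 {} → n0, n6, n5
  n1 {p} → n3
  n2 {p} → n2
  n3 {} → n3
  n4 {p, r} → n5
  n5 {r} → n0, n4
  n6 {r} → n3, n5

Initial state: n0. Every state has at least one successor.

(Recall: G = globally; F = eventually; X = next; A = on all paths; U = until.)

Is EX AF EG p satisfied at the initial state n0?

States satisfying AF EG p: {n2}.
States satisfying EX AF EG p: {n2}.
No suitable path/successor from n0 witnesses the formula.
n0 ∉ Sat(EX AF EG p).

Violated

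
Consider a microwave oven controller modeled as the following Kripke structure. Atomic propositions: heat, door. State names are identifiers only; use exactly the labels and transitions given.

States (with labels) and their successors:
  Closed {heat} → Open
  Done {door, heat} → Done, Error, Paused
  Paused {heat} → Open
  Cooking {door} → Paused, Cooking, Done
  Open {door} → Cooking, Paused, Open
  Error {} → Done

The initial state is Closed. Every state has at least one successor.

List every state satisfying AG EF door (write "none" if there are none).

{Closed, Done, Paused, Cooking, Open, Error}

States satisfying EF door: {Closed, Done, Paused, Cooking, Open, Error}.
States satisfying AG EF door: {Closed, Done, Paused, Cooking, Open, Error}.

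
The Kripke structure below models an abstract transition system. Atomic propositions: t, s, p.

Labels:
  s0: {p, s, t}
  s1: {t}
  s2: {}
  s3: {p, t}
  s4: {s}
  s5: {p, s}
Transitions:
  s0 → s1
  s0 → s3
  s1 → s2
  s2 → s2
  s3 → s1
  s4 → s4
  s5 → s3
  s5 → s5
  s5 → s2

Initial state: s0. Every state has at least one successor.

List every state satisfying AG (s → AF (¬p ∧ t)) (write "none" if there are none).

States satisfying s → AF (¬p ∧ t): {s0, s1, s2, s3}.
States satisfying AG (s → AF (¬p ∧ t)): {s0, s1, s2, s3}.

{s0, s1, s2, s3}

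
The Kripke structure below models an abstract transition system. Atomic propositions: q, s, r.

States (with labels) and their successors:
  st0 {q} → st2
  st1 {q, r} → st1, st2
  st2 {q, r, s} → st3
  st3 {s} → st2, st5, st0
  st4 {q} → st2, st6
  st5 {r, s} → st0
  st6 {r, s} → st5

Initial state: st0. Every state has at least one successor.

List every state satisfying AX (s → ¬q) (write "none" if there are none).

States satisfying s → ¬q: {st0, st1, st3, st4, st5, st6}.
States satisfying AX (s → ¬q): {st2, st5, st6}.

{st2, st5, st6}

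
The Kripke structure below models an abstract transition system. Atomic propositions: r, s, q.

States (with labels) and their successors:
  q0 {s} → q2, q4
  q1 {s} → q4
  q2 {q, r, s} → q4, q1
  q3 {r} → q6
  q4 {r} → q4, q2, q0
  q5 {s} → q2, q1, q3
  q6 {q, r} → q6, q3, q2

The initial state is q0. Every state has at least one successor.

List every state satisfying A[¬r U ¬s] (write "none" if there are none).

{q1, q3, q4, q6}

States satisfying ¬r: {q0, q1, q5}.
States satisfying ¬s: {q3, q4, q6}.
States satisfying A[¬r U ¬s]: {q1, q3, q4, q6}.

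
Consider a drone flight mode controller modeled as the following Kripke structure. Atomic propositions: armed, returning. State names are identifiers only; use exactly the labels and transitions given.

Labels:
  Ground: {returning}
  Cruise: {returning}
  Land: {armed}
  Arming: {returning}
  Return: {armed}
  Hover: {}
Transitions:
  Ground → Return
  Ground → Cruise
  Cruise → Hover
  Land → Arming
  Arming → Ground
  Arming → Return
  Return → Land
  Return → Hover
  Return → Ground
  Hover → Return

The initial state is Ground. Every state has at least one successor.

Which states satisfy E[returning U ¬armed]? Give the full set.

States satisfying returning: {Ground, Cruise, Arming}.
States satisfying ¬armed: {Ground, Cruise, Arming, Hover}.
States satisfying E[returning U ¬armed]: {Ground, Cruise, Arming, Hover}.

{Ground, Cruise, Arming, Hover}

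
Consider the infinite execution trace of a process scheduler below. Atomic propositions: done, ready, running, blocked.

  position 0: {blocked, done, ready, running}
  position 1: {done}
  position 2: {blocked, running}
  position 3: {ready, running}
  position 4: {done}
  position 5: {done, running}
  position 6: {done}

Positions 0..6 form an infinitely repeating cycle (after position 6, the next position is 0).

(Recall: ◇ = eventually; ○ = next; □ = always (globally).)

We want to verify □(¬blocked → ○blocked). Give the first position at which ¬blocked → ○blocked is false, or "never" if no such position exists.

3

Check ¬blocked → ○blocked at each position in order: 0 ✓, 1 ✓, 2 ✓.
At position 3 the labels are {ready, running} and the next position 4 has {done}, so ¬blocked → ○blocked is false there. This is the first violation.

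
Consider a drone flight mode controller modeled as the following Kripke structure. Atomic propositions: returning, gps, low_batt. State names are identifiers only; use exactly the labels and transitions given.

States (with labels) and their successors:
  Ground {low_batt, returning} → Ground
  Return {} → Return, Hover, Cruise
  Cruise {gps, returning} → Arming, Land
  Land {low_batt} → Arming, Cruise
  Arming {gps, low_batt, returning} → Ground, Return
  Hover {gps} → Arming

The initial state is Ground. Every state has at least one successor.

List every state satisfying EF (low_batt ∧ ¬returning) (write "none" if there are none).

{Return, Cruise, Land, Arming, Hover}

States satisfying low_batt ∧ ¬returning: {Land}.
States satisfying EF (low_batt ∧ ¬returning): {Return, Cruise, Land, Arming, Hover}.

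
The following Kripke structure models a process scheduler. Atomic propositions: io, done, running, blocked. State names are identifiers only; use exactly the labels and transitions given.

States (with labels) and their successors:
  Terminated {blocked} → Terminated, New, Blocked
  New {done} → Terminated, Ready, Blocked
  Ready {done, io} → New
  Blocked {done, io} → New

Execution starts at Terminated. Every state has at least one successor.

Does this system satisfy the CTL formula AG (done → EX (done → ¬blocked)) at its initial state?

Holds

States satisfying done → EX (done → ¬blocked): {Terminated, New, Ready, Blocked}.
States satisfying AG (done → EX (done → ¬blocked)): {Terminated, New, Ready, Blocked}.
Every state reachable from Terminated satisfies done → EX (done → ¬blocked).
Terminated ∈ Sat(AG (done → EX (done → ¬blocked))).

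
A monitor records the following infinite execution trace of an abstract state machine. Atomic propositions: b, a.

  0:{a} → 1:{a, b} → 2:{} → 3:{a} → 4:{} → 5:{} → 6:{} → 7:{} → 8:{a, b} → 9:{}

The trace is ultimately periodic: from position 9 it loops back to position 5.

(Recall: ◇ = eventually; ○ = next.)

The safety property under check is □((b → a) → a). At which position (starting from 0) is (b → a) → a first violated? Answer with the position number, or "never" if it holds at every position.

2

Check (b → a) → a at each position in order: 0 ✓, 1 ✓.
At position 2 the labels are {}, so (b → a) → a is false there. This is the first violation.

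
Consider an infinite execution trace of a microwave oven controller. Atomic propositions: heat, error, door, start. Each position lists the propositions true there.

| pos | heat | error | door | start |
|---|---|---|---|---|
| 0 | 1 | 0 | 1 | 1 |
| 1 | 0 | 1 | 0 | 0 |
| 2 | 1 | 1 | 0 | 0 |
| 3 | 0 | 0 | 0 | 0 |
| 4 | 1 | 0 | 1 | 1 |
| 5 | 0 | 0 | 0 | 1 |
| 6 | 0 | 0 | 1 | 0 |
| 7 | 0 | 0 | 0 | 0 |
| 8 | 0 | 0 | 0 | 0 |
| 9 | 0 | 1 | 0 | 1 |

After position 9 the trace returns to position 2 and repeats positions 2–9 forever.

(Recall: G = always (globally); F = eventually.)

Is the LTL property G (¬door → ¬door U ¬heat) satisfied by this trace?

¬door → ¬door U ¬heat holds at every position 0..9, and those are all positions ever visited, so G (¬door → ¬door U ¬heat) holds.
Positions where ¬door holds: 1, 2, 3, 5, 7, 8, 9.
Check ¬door U ¬heat at each: 1→ok, 2→ok, 3→ok, 5→ok, 7→ok, 8→ok, 9→ok.

Yes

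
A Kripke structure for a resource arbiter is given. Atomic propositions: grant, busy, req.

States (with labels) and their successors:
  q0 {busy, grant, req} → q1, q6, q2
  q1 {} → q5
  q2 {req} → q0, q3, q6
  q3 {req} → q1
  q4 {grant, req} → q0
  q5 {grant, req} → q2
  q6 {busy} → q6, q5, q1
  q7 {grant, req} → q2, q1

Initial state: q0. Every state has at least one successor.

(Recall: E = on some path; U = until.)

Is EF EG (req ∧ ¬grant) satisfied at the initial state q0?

Does not hold

States satisfying EG (req ∧ ¬grant): ∅.
States satisfying EF EG (req ∧ ¬grant): ∅.
No suitable path/successor from q0 witnesses the formula.
q0 ∉ Sat(EF EG (req ∧ ¬grant)).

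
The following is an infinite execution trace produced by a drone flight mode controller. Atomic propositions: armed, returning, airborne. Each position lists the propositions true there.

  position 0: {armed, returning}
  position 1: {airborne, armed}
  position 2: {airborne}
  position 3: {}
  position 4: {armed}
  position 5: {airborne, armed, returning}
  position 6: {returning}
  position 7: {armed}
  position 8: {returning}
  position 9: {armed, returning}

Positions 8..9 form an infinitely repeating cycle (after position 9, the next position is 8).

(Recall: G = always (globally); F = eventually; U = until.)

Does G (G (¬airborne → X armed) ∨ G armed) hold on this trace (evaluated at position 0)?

No

G (¬airborne → X armed) ∨ G armed must hold at every position from 0 onward. It fails at position 0, so G (G (¬airborne → X armed) ∨ G armed) is false.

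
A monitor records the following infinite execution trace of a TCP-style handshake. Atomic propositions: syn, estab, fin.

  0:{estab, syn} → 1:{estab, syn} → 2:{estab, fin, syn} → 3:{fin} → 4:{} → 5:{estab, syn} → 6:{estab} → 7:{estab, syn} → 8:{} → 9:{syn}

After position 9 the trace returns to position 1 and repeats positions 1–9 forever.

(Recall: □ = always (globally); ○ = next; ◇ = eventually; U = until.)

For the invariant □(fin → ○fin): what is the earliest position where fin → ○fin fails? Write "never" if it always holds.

3

Check fin → ○fin at each position in order: 0 ✓, 1 ✓, 2 ✓.
At position 3 the labels are {fin} and the next position 4 has {}, so fin → ○fin is false there. This is the first violation.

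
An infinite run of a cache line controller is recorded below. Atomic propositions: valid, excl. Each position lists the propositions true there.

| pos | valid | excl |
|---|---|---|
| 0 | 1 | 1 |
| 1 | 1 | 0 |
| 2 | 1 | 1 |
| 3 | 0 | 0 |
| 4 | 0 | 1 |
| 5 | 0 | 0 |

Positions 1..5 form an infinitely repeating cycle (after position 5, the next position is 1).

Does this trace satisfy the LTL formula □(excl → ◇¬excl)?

excl → ◇¬excl holds at every position 0..5, and those are all positions ever visited, so □(excl → ◇¬excl) holds.
Positions where excl holds: 0, 2, 4.
Check ◇¬excl at each: 0→ok, 2→ok, 4→ok.

Holds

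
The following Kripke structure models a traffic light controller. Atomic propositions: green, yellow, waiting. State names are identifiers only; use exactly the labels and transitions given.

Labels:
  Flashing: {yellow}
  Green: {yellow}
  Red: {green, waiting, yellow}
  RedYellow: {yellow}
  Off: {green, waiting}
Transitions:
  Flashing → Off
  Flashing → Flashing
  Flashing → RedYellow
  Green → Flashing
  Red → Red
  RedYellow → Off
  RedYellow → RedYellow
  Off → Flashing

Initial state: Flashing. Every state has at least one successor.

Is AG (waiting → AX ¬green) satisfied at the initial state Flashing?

States satisfying waiting → AX ¬green: {Flashing, Green, RedYellow, Off}.
States satisfying AG (waiting → AX ¬green): {Flashing, Green, RedYellow, Off}.
Every state reachable from Flashing satisfies waiting → AX ¬green.
Flashing ∈ Sat(AG (waiting → AX ¬green)).

Satisfied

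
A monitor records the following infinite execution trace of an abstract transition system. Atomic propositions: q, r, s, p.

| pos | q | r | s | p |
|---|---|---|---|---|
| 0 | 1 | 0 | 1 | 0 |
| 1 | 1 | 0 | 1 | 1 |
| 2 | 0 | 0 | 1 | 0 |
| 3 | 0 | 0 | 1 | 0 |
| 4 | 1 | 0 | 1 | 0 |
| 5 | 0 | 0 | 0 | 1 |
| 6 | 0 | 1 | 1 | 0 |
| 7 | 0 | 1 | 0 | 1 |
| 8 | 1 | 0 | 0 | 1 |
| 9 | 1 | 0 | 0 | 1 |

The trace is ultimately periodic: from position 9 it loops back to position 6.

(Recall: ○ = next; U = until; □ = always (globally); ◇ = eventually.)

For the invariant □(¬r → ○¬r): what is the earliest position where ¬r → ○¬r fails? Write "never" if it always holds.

5

Check ¬r → ○¬r at each position in order: 0 ✓, 1 ✓, 2 ✓, 3 ✓, 4 ✓.
At position 5 the labels are {p} and the next position 6 has {r, s}, so ¬r → ○¬r is false there. This is the first violation.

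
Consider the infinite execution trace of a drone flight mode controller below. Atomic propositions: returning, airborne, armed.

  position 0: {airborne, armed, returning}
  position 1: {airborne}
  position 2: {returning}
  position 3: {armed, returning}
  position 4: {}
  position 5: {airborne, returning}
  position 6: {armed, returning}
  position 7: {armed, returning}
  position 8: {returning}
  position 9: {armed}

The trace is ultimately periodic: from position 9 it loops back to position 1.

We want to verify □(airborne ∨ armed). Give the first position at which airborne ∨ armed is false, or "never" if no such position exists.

Check airborne ∨ armed at each position in order: 0 ✓, 1 ✓.
At position 2 the labels are {returning}, so airborne ∨ armed is false there. This is the first violation.

2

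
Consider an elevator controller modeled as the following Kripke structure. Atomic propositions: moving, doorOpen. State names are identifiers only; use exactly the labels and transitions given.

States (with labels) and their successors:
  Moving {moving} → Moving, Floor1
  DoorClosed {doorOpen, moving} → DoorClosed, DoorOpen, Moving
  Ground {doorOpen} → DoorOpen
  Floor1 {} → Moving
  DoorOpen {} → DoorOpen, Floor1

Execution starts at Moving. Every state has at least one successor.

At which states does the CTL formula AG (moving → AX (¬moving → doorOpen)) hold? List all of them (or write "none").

States satisfying moving → AX (¬moving → doorOpen): {Ground, Floor1, DoorOpen}.
States satisfying AG (moving → AX (¬moving → doorOpen)): ∅.

none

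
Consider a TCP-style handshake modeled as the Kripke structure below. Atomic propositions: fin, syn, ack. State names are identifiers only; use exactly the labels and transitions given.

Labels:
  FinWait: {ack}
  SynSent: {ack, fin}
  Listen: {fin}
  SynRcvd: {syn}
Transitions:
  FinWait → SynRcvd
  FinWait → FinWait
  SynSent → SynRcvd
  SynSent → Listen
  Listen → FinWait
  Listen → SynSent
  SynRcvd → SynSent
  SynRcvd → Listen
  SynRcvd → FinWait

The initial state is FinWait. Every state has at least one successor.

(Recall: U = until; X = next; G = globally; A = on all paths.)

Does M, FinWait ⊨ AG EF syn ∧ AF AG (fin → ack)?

States satisfying EF syn: {FinWait, SynSent, Listen, SynRcvd}.
States satisfying AG EF syn: {FinWait, SynSent, Listen, SynRcvd}.
States satisfying AG (fin → ack): ∅.
States satisfying AF AG (fin → ack): ∅.
States satisfying AG EF syn ∧ AF AG (fin → ack): ∅.
FinWait ∉ Sat(AG EF syn ∧ AF AG (fin → ack)).

No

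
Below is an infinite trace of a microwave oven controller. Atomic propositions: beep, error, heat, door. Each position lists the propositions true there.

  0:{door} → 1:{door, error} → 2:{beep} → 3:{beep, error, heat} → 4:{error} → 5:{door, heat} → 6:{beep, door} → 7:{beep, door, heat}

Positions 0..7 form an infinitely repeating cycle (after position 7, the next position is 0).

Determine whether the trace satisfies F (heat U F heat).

Yes

heat U F heat holds at position 0, which is reachable from 0, so F (heat U F heat) holds.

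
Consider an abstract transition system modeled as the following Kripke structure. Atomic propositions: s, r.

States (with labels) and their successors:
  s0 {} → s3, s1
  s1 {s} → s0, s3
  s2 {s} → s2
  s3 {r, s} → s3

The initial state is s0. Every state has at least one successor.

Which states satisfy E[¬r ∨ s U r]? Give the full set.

States satisfying ¬r ∨ s: {s0, s1, s2, s3}.
States satisfying r: {s3}.
States satisfying E[¬r ∨ s U r]: {s0, s1, s3}.

{s0, s1, s3}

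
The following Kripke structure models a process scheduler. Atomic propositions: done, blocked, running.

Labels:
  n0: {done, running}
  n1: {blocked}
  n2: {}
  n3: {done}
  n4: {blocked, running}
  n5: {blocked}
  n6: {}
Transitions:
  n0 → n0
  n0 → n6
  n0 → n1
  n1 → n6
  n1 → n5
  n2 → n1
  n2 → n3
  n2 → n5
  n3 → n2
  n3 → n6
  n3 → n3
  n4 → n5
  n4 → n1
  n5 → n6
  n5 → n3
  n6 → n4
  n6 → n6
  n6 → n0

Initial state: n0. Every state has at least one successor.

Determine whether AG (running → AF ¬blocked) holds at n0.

Satisfied

States satisfying running → AF ¬blocked: {n0, n1, n2, n3, n4, n5, n6}.
States satisfying AG (running → AF ¬blocked): {n0, n1, n2, n3, n4, n5, n6}.
Every state reachable from n0 satisfies running → AF ¬blocked.
n0 ∈ Sat(AG (running → AF ¬blocked)).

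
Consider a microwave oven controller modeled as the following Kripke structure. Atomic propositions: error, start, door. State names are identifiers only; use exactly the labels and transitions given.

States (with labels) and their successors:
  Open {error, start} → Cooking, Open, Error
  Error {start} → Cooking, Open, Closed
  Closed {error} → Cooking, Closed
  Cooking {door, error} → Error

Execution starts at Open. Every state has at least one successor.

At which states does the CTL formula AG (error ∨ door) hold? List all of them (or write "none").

none

States satisfying error ∨ door: {Open, Closed, Cooking}.
States satisfying AG (error ∨ door): ∅.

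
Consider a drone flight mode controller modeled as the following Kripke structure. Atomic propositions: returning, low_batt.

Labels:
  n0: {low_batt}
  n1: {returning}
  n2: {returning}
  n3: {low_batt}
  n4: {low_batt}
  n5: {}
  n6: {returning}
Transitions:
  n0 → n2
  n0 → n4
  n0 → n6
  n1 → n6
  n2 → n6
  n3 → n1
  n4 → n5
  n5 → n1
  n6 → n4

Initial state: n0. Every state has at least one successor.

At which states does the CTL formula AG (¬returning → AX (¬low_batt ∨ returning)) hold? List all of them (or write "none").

{n1, n2, n3, n4, n5, n6}

States satisfying ¬returning → AX (¬low_batt ∨ returning): {n1, n2, n3, n4, n5, n6}.
States satisfying AG (¬returning → AX (¬low_batt ∨ returning)): {n1, n2, n3, n4, n5, n6}.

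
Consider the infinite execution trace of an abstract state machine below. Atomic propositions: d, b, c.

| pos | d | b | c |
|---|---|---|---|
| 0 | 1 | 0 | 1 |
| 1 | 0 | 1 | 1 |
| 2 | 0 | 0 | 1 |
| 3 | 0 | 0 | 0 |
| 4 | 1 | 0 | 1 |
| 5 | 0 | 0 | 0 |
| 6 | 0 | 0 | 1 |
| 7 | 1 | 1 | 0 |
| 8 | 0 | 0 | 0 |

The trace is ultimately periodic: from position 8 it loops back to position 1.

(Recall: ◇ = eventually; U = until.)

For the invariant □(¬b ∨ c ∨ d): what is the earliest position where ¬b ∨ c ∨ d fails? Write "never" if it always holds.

¬b ∨ c ∨ d holds at every position 0..8, and those are all the positions the trace ever visits, so the invariant □(¬b ∨ c ∨ d) is never violated.

never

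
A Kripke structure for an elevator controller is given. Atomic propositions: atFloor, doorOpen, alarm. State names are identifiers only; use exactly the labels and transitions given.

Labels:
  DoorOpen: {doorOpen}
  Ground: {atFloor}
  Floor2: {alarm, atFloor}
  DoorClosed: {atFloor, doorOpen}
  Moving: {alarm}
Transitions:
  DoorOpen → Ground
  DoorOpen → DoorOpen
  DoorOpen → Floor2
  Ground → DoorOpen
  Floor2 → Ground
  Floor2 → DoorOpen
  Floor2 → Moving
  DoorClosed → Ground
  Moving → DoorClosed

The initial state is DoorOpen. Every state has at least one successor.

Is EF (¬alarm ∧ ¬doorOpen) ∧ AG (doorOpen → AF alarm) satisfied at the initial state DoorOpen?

Violated

States satisfying ¬alarm ∧ ¬doorOpen: {Ground}.
States satisfying EF (¬alarm ∧ ¬doorOpen): {DoorOpen, Ground, Floor2, DoorClosed, Moving}.
States satisfying doorOpen → AF alarm: {Ground, Floor2, Moving}.
States satisfying AG (doorOpen → AF alarm): ∅.
States satisfying EF (¬alarm ∧ ¬doorOpen) ∧ AG (doorOpen → AF alarm): ∅.
DoorOpen ∉ Sat(EF (¬alarm ∧ ¬doorOpen) ∧ AG (doorOpen → AF alarm)).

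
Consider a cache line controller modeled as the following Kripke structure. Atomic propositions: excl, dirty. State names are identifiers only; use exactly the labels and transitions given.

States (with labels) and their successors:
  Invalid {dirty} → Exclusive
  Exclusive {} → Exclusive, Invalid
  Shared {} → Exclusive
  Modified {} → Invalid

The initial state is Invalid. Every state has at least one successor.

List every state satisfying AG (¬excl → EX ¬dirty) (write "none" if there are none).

{Invalid, Exclusive, Shared}

States satisfying ¬excl → EX ¬dirty: {Invalid, Exclusive, Shared}.
States satisfying AG (¬excl → EX ¬dirty): {Invalid, Exclusive, Shared}.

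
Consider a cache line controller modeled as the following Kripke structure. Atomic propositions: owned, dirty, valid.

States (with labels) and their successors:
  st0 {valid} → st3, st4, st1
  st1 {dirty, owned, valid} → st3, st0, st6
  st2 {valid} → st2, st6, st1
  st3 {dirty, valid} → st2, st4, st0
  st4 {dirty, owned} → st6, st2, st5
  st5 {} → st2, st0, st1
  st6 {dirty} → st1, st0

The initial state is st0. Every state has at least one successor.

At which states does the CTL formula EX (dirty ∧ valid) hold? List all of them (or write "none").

States satisfying dirty ∧ valid: {st1, st3}.
States satisfying EX (dirty ∧ valid): {st0, st1, st2, st5, st6}.

{st0, st1, st2, st5, st6}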